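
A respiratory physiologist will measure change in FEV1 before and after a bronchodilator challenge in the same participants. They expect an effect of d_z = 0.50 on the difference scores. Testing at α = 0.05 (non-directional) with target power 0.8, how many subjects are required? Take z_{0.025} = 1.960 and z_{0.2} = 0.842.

n = 32 pairs

For a paired (one-sample on differences) test: n = ((z_{α/2} + z_β) / d)².
z_{α/2} + z_β = 1.960 + 0.842 = 2.802.
n = (2.802 / 0.50)² = 5.604² = 31.40.
Round up.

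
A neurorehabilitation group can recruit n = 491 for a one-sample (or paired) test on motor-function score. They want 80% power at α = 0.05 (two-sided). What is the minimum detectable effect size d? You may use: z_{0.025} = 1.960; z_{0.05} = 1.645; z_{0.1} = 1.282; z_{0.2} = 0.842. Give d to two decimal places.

For a single sample (or paired design) of n = 491: d_min = (z_{α/2} + z_β)/√n.
z-sum = 1.960 + 0.842 = 2.802.
d_min = 2.802 / √491 = 2.802 / 22.159 = 0.126.

d_min ≈ 0.13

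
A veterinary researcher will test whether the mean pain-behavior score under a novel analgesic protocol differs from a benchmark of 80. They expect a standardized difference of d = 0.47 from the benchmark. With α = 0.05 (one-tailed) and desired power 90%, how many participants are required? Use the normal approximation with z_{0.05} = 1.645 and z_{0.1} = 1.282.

For a one-sample test: n = ((z_{α} + z_β) / d)².
z_{α} + z_β = 1.645 + 1.282 = 2.927.
n = (2.927 / 0.47)² = 6.228² = 38.78.
Round up.

n = 39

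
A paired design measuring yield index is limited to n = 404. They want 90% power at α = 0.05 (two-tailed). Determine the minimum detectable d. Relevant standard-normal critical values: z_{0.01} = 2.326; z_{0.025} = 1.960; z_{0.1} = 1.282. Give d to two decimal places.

For a single sample (or paired design) of n = 404: d_min = (z_{α/2} + z_β)/√n.
z-sum = 1.960 + 1.282 = 3.242.
d_min = 3.242 / √404 = 3.242 / 20.100 = 0.161.

d_min ≈ 0.16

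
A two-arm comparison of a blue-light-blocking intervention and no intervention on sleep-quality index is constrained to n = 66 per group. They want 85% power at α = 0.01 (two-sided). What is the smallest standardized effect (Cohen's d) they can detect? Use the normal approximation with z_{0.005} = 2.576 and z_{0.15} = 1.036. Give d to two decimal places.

For two independent groups of n = 66 each: d_min = (z_{α/2} + z_β)·√(2/n).
z-sum = 2.576 + 1.036 = 3.612.
d_min = 3.612 × √(2/66) = 3.612 × 0.1741 = 0.629.

d_min ≈ 0.63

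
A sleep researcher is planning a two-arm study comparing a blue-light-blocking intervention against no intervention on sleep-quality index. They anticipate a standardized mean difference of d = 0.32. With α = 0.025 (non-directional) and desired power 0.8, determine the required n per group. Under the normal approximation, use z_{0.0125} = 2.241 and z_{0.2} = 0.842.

n = 186 per group

For two independent groups with equal n: n = 2·((z_{α/2} + z_β) / d)².
z_{α/2} + z_β = 2.241 + 0.842 = 3.083.
n = 2 × (3.083 / 0.32)² = 2 × 9.634² = 2 × 92.82 = 185.6.
Round up to the next whole participant.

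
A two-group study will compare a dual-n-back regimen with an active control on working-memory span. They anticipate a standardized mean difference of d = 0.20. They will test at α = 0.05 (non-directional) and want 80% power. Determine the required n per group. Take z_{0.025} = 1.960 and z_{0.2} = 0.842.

n = 393 per group

For two independent groups with equal n: n = 2·((z_{α/2} + z_β) / d)².
z_{α/2} + z_β = 1.960 + 0.842 = 2.802.
n = 2 × (2.802 / 0.20)² = 2 × 14.010² = 2 × 196.28 = 392.6.
Round up to the next whole participant.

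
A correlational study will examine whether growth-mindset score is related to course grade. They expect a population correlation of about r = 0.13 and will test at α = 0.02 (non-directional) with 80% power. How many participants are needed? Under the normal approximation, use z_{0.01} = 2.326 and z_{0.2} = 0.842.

Fisher's z: C = ½·ln((1+r)/(1−r)) = ½·ln(1.2989) = 0.1307.
n = ((z_{α/2} + z_β)/C)² + 3.
(2.326 + 0.842) / 0.1307 = 3.168 / 0.1307 = 24.239.
n = 24.239² + 3 = 587.52 + 3 = 590.5.
Round up.

n = 591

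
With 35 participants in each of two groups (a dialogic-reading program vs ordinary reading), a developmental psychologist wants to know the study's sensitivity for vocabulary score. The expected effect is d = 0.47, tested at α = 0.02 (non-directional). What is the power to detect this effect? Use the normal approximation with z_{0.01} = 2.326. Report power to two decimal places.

For two equal groups, power = Φ(d·√(n/2) − z_{α/2}).
d·√(n/2) = 0.47 × √(35/2) = 0.47 × 4.183 = 1.966.
z_β = 1.966 − 2.326 = -0.360.
Power = Φ(-0.360) = 0.359.

power ≈ 0.36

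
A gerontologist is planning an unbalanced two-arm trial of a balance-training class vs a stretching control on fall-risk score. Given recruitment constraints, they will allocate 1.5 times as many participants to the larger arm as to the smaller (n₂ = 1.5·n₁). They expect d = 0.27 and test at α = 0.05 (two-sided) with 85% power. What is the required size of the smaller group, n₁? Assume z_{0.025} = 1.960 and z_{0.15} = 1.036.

n₁ = 206

With allocation ratio k = n₂/n₁ = 1.5, Var(x̄₁−x̄₂) = σ²(1/n₁ + 1/(k·n₁)) = σ²·(k+1)/(k·n₁).
So n₁ = (1 + 1/k)·((z_{α/2} + z_β)/d)² = 1.667 × (2.996/0.27)².
n₁ = 1.667 × 123.13 = 205.2.
Round up: n₁ = 206, giving n₂ = 1.5 × 206 = 309.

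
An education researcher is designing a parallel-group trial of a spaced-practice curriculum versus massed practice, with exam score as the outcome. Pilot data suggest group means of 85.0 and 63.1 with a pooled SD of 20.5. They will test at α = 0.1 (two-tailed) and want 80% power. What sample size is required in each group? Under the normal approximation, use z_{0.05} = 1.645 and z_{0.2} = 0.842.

n = 11 per group

Cohen's d = |M₁ − M₂| / SD_pooled = |85.0 − 63.1| / 20.5 = 21.9 / 20.5 = 1.068.
For two independent groups with equal n: n = 2·((z_{α/2} + z_β) / d)².
z_{α/2} + z_β = 1.645 + 0.842 = 2.487.
n = 2 × (2.487 / 1.068)² = 2 × 2.329² = 2 × 5.42 = 10.8.
Round up to the next whole participant.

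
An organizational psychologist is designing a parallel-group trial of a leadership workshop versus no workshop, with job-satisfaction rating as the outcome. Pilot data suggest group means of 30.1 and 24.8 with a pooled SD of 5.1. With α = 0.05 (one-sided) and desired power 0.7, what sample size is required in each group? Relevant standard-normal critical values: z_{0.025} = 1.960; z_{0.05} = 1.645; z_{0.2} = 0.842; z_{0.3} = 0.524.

n = 9 per group

Cohen's d = |M₁ − M₂| / SD_pooled = |30.1 − 24.8| / 5.1 = 5.3 / 5.1 = 1.039.
For two independent groups with equal n: n = 2·((z_{α} + z_β) / d)².
z_{α} + z_β = 1.645 + 0.524 = 2.169.
n = 2 × (2.169 / 1.039)² = 2 × 2.088² = 2 × 4.36 = 8.7.
Round up to the next whole participant.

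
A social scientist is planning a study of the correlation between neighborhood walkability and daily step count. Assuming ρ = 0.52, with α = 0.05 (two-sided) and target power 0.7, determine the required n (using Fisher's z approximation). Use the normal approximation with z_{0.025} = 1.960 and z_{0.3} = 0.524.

Fisher's z: C = ½·ln((1+r)/(1−r)) = ½·ln(3.1667) = 0.5763.
n = ((z_{α/2} + z_β)/C)² + 3.
(1.960 + 0.524) / 0.5763 = 2.484 / 0.5763 = 4.310.
n = 4.310² + 3 = 18.58 + 3 = 21.6.
Round up.

n = 22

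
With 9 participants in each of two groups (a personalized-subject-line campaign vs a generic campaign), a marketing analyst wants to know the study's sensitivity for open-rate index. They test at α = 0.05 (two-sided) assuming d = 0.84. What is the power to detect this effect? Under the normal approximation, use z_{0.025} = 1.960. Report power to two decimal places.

power ≈ 0.43

For two equal groups, power = Φ(d·√(n/2) − z_{α/2}).
d·√(n/2) = 0.84 × √(9/2) = 0.84 × 2.121 = 1.782.
z_β = 1.782 − 1.960 = -0.178.
Power = Φ(-0.178) = 0.429.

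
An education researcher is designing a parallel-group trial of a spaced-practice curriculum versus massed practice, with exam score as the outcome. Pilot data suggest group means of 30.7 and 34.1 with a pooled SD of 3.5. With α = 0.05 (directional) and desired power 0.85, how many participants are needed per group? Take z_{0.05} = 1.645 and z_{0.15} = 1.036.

n = 16 per group

Cohen's d = |M₁ − M₂| / SD_pooled = |30.7 − 34.1| / 3.5 = 3.4 / 3.5 = 0.971.
For two independent groups with equal n: n = 2·((z_{α} + z_β) / d)².
z_{α} + z_β = 1.645 + 1.036 = 2.681.
n = 2 × (2.681 / 0.971)² = 2 × 2.761² = 2 × 7.62 = 15.2.
Round up to the next whole participant.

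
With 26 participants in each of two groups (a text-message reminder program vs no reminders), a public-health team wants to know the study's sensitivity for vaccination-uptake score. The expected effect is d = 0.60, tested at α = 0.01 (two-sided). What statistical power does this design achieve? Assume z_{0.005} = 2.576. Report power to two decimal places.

For two equal groups, power = Φ(d·√(n/2) − z_{α/2}).
d·√(n/2) = 0.60 × √(26/2) = 0.60 × 3.606 = 2.163.
z_β = 2.163 − 2.576 = -0.413.
Power = Φ(-0.413) = 0.340.

power ≈ 0.34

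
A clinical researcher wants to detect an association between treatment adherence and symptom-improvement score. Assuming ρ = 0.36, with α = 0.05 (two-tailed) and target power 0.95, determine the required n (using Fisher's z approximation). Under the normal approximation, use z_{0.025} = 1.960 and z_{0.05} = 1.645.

n = 95

Fisher's z: C = ½·ln((1+r)/(1−r)) = ½·ln(2.1250) = 0.3769.
n = ((z_{α/2} + z_β)/C)² + 3.
(1.960 + 1.645) / 0.3769 = 3.605 / 0.3769 = 9.565.
n = 9.565² + 3 = 91.49 + 3 = 94.5.
Round up.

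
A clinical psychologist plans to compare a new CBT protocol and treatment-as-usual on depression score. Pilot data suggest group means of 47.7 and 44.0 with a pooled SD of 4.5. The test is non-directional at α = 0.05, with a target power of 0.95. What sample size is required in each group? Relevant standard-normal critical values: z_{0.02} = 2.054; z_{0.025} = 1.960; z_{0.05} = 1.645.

n = 39 per group

Cohen's d = |M₁ − M₂| / SD_pooled = |47.7 − 44.0| / 4.5 = 3.7 / 4.5 = 0.822.
For two independent groups with equal n: n = 2·((z_{α/2} + z_β) / d)².
z_{α/2} + z_β = 1.960 + 1.645 = 3.605.
n = 2 × (3.605 / 0.822)² = 2 × 4.386² = 2 × 19.23 = 38.5.
Round up to the next whole participant.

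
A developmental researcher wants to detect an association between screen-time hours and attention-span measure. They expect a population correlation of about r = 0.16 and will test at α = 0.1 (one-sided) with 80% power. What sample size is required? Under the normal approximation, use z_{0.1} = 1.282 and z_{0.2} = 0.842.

n = 177

Fisher's z: C = ½·ln((1+r)/(1−r)) = ½·ln(1.3810) = 0.1614.
n = ((z_{α} + z_β)/C)² + 3.
(1.282 + 0.842) / 0.1614 = 2.124 / 0.1614 = 13.160.
n = 13.160² + 3 = 173.18 + 3 = 176.2.
Round up.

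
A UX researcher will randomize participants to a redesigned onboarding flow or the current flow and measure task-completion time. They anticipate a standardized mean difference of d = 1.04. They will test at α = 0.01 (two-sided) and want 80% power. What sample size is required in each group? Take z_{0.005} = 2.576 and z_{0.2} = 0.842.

For two independent groups with equal n: n = 2·((z_{α/2} + z_β) / d)².
z_{α/2} + z_β = 2.576 + 0.842 = 3.418.
n = 2 × (3.418 / 1.04)² = 2 × 3.287² = 2 × 10.80 = 21.6.
Round up to the next whole participant.

n = 22 per group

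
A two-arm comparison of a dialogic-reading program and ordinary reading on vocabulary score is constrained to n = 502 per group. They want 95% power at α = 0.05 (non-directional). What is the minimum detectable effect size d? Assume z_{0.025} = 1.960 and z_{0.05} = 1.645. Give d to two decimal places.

d_min ≈ 0.23

For two independent groups of n = 502 each: d_min = (z_{α/2} + z_β)·√(2/n).
z-sum = 1.960 + 1.645 = 3.605.
d_min = 3.605 × √(2/502) = 3.605 × 0.0631 = 0.228.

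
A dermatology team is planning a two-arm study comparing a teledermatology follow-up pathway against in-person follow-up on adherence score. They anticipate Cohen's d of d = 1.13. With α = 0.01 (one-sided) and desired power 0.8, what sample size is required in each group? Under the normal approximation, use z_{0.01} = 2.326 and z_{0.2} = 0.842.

n = 16 per group

For two independent groups with equal n: n = 2·((z_{α} + z_β) / d)².
z_{α} + z_β = 2.326 + 0.842 = 3.168.
n = 2 × (3.168 / 1.13)² = 2 × 2.804² = 2 × 7.86 = 15.7.
Round up to the next whole participant.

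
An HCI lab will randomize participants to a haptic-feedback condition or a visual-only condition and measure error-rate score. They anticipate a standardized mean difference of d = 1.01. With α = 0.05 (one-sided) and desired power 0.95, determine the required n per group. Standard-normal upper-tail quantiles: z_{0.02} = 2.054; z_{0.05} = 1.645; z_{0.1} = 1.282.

For two independent groups with equal n: n = 2·((z_{α} + z_β) / d)².
z_{α} + z_β = 1.645 + 1.645 = 3.290.
n = 2 × (3.290 / 1.01)² = 2 × 3.257² = 2 × 10.61 = 21.2.
Round up to the next whole participant.

n = 22 per group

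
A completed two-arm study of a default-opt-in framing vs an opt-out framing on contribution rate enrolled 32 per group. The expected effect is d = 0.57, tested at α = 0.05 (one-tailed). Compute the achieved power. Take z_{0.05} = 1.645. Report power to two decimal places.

For two equal groups, power = Φ(d·√(n/2) − z_{α}).
d·√(n/2) = 0.57 × √(32/2) = 0.57 × 4.000 = 2.280.
z_β = 2.280 − 1.645 = 0.635.
Power = Φ(0.635) = 0.737.

power ≈ 0.74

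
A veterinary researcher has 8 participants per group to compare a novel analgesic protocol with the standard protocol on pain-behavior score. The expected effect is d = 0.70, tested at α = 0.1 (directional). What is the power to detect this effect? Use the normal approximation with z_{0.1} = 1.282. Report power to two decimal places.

For two equal groups, power = Φ(d·√(n/2) − z_{α}).
d·√(n/2) = 0.70 × √(8/2) = 0.70 × 2.000 = 1.400.
z_β = 1.400 − 1.282 = 0.118.
Power = Φ(0.118) = 0.547.

power ≈ 0.55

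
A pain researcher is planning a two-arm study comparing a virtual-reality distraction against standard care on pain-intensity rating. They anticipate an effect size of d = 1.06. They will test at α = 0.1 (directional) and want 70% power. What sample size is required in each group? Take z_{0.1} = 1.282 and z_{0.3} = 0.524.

For two independent groups with equal n: n = 2·((z_{α} + z_β) / d)².
z_{α} + z_β = 1.282 + 0.524 = 1.806.
n = 2 × (1.806 / 1.06)² = 2 × 1.704² = 2 × 2.90 = 5.8.
Round up to the next whole participant.

n = 6 per group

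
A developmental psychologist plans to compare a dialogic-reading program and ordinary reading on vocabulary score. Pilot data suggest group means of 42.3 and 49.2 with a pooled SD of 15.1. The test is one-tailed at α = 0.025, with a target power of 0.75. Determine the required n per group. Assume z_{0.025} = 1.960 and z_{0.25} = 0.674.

Cohen's d = |M₁ − M₂| / SD_pooled = |42.3 − 49.2| / 15.1 = 6.9 / 15.1 = 0.457.
For two independent groups with equal n: n = 2·((z_{α} + z_β) / d)².
z_{α} + z_β = 1.960 + 0.674 = 2.634.
n = 2 × (2.634 / 0.457)² = 2 × 5.764² = 2 × 33.22 = 66.4.
Round up to the next whole participant.

n = 67 per group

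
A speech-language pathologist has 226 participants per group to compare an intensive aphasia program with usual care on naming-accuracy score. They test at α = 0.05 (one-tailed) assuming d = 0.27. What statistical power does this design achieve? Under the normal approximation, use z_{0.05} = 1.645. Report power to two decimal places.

power ≈ 0.89

For two equal groups, power = Φ(d·√(n/2) − z_{α}).
d·√(n/2) = 0.27 × √(226/2) = 0.27 × 10.630 = 2.870.
z_β = 2.870 − 1.645 = 1.225.
Power = Φ(1.225) = 0.890.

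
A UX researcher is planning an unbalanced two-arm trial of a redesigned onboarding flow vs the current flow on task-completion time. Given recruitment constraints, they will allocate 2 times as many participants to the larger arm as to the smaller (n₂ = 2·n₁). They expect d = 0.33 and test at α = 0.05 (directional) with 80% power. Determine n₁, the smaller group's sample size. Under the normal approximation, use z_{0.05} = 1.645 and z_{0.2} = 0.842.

n₁ = 86

With allocation ratio k = n₂/n₁ = 2, Var(x̄₁−x̄₂) = σ²(1/n₁ + 1/(k·n₁)) = σ²·(k+1)/(k·n₁).
So n₁ = (1 + 1/k)·((z_{α} + z_β)/d)² = 1.500 × (2.487/0.33)².
n₁ = 1.500 × 56.80 = 85.2.
Round up: n₁ = 86, giving n₂ = 2 × 86 = 172.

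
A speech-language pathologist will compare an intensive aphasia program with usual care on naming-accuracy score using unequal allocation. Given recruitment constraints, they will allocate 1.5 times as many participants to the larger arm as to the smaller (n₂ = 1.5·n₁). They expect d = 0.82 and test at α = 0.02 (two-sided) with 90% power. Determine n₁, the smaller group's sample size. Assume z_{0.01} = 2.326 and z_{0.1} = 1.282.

n₁ = 33

With allocation ratio k = n₂/n₁ = 1.5, Var(x̄₁−x̄₂) = σ²(1/n₁ + 1/(k·n₁)) = σ²·(k+1)/(k·n₁).
So n₁ = (1 + 1/k)·((z_{α/2} + z_β)/d)² = 1.667 × (3.608/0.82)².
n₁ = 1.667 × 19.36 = 32.3.
Round up: n₁ = 33, giving n₂ = ⌈1.5 × 33⌉ = ⌈49.5⌉ = 50.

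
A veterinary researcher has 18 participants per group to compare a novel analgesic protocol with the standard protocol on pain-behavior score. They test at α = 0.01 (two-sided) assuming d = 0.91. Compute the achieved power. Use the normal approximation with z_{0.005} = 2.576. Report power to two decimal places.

power ≈ 0.56

For two equal groups, power = Φ(d·√(n/2) − z_{α/2}).
d·√(n/2) = 0.91 × √(18/2) = 0.91 × 3.000 = 2.730.
z_β = 2.730 − 2.576 = 0.154.
Power = Φ(0.154) = 0.561.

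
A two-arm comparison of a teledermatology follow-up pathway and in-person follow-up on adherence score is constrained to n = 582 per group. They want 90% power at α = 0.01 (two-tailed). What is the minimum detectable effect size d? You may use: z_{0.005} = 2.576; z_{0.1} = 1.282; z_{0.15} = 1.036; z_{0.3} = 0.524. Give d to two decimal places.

For two independent groups of n = 582 each: d_min = (z_{α/2} + z_β)·√(2/n).
z-sum = 2.576 + 1.282 = 3.858.
d_min = 3.858 × √(2/582) = 3.858 × 0.0586 = 0.226.

d_min ≈ 0.23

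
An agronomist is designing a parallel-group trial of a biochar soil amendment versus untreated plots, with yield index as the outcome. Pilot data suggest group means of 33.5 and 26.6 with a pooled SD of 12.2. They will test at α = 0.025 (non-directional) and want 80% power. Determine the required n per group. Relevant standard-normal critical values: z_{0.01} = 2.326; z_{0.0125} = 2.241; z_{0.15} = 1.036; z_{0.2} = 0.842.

n = 60 per group

Cohen's d = |M₁ − M₂| / SD_pooled = |33.5 − 26.6| / 12.2 = 6.9 / 12.2 = 0.566.
For two independent groups with equal n: n = 2·((z_{α/2} + z_β) / d)².
z_{α/2} + z_β = 2.241 + 0.842 = 3.083.
n = 2 × (3.083 / 0.566)² = 2 × 5.447² = 2 × 29.67 = 59.3.
Round up to the next whole participant.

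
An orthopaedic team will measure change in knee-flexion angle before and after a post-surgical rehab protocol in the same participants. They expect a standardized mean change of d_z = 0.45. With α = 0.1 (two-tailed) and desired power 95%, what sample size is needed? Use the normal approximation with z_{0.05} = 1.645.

n = 54 pairs

For a paired (one-sample on differences) test: n = ((z_{α/2} + z_β) / d)².
z_{α/2} + z_β = 1.645 + 1.645 = 3.290.
n = (3.290 / 0.45)² = 7.311² = 53.45.
Round up.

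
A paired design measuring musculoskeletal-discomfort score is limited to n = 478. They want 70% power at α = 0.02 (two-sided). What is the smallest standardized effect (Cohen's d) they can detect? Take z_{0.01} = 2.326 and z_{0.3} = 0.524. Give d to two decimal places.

For a single sample (or paired design) of n = 478: d_min = (z_{α/2} + z_β)/√n.
z-sum = 2.326 + 0.524 = 2.850.
d_min = 2.850 / √478 = 2.850 / 21.863 = 0.130.

d_min ≈ 0.13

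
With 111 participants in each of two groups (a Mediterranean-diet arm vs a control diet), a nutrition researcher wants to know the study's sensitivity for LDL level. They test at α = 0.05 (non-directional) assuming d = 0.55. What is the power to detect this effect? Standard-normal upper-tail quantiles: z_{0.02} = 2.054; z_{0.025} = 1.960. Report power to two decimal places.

power ≈ 0.98

For two equal groups, power = Φ(d·√(n/2) − z_{α/2}).
d·√(n/2) = 0.55 × √(111/2) = 0.55 × 7.450 = 4.097.
z_β = 4.097 − 1.960 = 2.137.
Power = Φ(2.137) = 0.984.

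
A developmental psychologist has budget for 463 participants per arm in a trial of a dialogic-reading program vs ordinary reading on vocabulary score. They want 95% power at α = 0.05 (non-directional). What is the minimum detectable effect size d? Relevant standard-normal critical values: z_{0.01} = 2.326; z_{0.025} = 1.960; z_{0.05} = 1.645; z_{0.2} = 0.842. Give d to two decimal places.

For two independent groups of n = 463 each: d_min = (z_{α/2} + z_β)·√(2/n).
z-sum = 1.960 + 1.645 = 3.605.
d_min = 3.605 × √(2/463) = 3.605 × 0.0657 = 0.237.

d_min ≈ 0.24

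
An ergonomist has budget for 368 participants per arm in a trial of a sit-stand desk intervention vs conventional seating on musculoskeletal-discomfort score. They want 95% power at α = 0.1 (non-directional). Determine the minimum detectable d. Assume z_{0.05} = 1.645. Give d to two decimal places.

For two independent groups of n = 368 each: d_min = (z_{α/2} + z_β)·√(2/n).
z-sum = 1.645 + 1.645 = 3.290.
d_min = 3.290 × √(2/368) = 3.290 × 0.0737 = 0.243.

d_min ≈ 0.24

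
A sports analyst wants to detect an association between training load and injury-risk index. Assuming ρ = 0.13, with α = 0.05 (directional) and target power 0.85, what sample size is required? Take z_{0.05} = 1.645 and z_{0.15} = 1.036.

n = 424

Fisher's z: C = ½·ln((1+r)/(1−r)) = ½·ln(1.2989) = 0.1307.
n = ((z_{α} + z_β)/C)² + 3.
(1.645 + 1.036) / 0.1307 = 2.681 / 0.1307 = 20.513.
n = 20.513² + 3 = 420.77 + 3 = 423.8.
Round up.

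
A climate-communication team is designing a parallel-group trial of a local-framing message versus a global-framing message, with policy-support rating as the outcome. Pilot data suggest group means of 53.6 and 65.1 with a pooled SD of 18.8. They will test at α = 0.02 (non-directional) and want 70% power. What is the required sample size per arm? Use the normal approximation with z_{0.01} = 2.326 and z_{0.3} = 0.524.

n = 44 per group

Cohen's d = |M₁ − M₂| / SD_pooled = |53.6 − 65.1| / 18.8 = 11.5 / 18.8 = 0.612.
For two independent groups with equal n: n = 2·((z_{α/2} + z_β) / d)².
z_{α/2} + z_β = 2.326 + 0.524 = 2.850.
n = 2 × (2.850 / 0.612)² = 2 × 4.657² = 2 × 21.69 = 43.4.
Round up to the next whole participant.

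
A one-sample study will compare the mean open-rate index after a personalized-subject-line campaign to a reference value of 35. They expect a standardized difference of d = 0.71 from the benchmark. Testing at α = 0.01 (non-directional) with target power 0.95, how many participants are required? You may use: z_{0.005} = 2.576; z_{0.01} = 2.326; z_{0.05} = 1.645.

n = 36

For a one-sample test: n = ((z_{α/2} + z_β) / d)².
z_{α/2} + z_β = 2.576 + 1.645 = 4.221.
n = (4.221 / 0.71)² = 5.945² = 35.34.
Round up.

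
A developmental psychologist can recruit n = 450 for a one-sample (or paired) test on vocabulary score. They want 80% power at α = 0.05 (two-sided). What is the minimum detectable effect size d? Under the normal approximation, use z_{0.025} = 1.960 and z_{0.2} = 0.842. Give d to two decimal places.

d_min ≈ 0.13

For a single sample (or paired design) of n = 450: d_min = (z_{α/2} + z_β)/√n.
z-sum = 1.960 + 0.842 = 2.802.
d_min = 2.802 / √450 = 2.802 / 21.213 = 0.132.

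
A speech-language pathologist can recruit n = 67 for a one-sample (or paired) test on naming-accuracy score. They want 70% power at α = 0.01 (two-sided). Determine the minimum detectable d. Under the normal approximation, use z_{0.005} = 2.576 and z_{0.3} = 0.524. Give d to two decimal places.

For a single sample (or paired design) of n = 67: d_min = (z_{α/2} + z_β)/√n.
z-sum = 2.576 + 0.524 = 3.100.
d_min = 3.100 / √67 = 3.100 / 8.185 = 0.379.

d_min ≈ 0.38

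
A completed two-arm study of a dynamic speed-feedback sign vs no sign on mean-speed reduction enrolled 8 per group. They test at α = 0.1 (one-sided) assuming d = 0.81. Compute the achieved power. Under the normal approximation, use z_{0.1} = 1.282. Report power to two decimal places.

For two equal groups, power = Φ(d·√(n/2) − z_{α}).
d·√(n/2) = 0.81 × √(8/2) = 0.81 × 2.000 = 1.620.
z_β = 1.620 − 1.282 = 0.338.
Power = Φ(0.338) = 0.632.

power ≈ 0.63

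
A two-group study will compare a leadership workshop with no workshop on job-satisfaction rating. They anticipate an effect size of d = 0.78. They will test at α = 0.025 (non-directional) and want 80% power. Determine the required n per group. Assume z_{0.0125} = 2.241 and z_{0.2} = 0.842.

For two independent groups with equal n: n = 2·((z_{α/2} + z_β) / d)².
z_{α/2} + z_β = 2.241 + 0.842 = 3.083.
n = 2 × (3.083 / 0.78)² = 2 × 3.953² = 2 × 15.62 = 31.2.
Round up to the next whole participant.

n = 32 per group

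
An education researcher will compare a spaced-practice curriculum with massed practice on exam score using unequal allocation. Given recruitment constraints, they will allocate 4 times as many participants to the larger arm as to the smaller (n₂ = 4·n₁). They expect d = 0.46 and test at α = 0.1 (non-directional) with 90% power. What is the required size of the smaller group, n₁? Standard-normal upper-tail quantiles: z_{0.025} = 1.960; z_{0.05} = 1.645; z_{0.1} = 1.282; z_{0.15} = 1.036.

With allocation ratio k = n₂/n₁ = 4, Var(x̄₁−x̄₂) = σ²(1/n₁ + 1/(k·n₁)) = σ²·(k+1)/(k·n₁).
So n₁ = (1 + 1/k)·((z_{α/2} + z_β)/d)² = 1.250 × (2.927/0.46)².
n₁ = 1.250 × 40.49 = 50.6.
Round up: n₁ = 51, giving n₂ = 4 × 51 = 204.

n₁ = 51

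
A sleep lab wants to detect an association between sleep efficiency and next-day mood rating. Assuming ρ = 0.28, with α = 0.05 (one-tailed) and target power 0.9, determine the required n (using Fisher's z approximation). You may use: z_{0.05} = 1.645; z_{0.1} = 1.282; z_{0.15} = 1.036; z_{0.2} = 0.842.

Fisher's z: C = ½·ln((1+r)/(1−r)) = ½·ln(1.7778) = 0.2877.
n = ((z_{α} + z_β)/C)² + 3.
(1.645 + 1.282) / 0.2877 = 2.927 / 0.2877 = 10.174.
n = 10.174² + 3 = 103.51 + 3 = 106.5.
Round up.

n = 107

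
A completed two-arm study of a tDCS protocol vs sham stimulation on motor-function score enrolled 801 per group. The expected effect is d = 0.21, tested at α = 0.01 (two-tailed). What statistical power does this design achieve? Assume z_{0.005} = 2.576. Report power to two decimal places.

For two equal groups, power = Φ(d·√(n/2) − z_{α/2}).
d·√(n/2) = 0.21 × √(801/2) = 0.21 × 20.012 = 4.203.
z_β = 4.203 − 2.576 = 1.627.
Power = Φ(1.627) = 0.948.

power ≈ 0.95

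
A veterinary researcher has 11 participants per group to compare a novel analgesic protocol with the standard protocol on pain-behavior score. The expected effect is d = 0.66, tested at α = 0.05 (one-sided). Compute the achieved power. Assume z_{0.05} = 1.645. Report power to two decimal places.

For two equal groups, power = Φ(d·√(n/2) − z_{α}).
d·√(n/2) = 0.66 × √(11/2) = 0.66 × 2.345 = 1.548.
z_β = 1.548 − 1.645 = -0.097.
Power = Φ(-0.097) = 0.461.

power ≈ 0.46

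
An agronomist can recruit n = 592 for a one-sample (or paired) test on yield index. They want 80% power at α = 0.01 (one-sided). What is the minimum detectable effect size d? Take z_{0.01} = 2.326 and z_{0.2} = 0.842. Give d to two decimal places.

d_min ≈ 0.13

For a single sample (or paired design) of n = 592: d_min = (z_{α} + z_β)/√n.
z-sum = 2.326 + 0.842 = 3.168.
d_min = 3.168 / √592 = 3.168 / 24.331 = 0.130.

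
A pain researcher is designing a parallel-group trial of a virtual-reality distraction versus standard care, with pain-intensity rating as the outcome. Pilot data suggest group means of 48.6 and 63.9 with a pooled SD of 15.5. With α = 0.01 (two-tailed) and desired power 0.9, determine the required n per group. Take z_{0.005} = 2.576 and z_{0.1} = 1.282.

n = 31 per group

Cohen's d = |M₁ − M₂| / SD_pooled = |48.6 − 63.9| / 15.5 = 15.3 / 15.5 = 0.987.
For two independent groups with equal n: n = 2·((z_{α/2} + z_β) / d)².
z_{α/2} + z_β = 2.576 + 1.282 = 3.858.
n = 2 × (3.858 / 0.987)² = 2 × 3.909² = 2 × 15.28 = 30.6.
Round up to the next whole participant.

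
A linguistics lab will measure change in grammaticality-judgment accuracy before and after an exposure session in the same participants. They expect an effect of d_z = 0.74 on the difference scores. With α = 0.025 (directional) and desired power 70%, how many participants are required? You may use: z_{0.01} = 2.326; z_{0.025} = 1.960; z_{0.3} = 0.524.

n = 12 pairs

For a paired (one-sample on differences) test: n = ((z_{α} + z_β) / d)².
z_{α} + z_β = 1.960 + 0.524 = 2.484.
n = (2.484 / 0.74)² = 3.357² = 11.27.
Round up.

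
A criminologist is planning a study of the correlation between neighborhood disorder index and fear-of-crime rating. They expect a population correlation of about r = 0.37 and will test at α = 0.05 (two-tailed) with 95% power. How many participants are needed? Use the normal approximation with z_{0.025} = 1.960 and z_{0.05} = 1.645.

n = 90

Fisher's z: C = ½·ln((1+r)/(1−r)) = ½·ln(2.1746) = 0.3884.
n = ((z_{α/2} + z_β)/C)² + 3.
(1.960 + 1.645) / 0.3884 = 3.605 / 0.3884 = 9.282.
n = 9.282² + 3 = 86.15 + 3 = 89.1.
Round up.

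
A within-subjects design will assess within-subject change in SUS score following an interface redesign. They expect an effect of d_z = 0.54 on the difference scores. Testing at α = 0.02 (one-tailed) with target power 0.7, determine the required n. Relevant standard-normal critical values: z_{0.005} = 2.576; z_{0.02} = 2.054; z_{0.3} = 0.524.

For a paired (one-sample on differences) test: n = ((z_{α} + z_β) / d)².
z_{α} + z_β = 2.054 + 0.524 = 2.578.
n = (2.578 / 0.54)² = 4.774² = 22.79.
Round up.

n = 23 pairs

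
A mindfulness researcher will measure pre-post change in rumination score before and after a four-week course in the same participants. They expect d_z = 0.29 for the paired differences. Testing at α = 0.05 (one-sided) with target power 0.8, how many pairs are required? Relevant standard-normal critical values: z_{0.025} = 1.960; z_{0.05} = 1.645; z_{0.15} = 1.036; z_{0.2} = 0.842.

For a paired (one-sample on differences) test: n = ((z_{α} + z_β) / d)².
z_{α} + z_β = 1.645 + 0.842 = 2.487.
n = (2.487 / 0.29)² = 8.576² = 73.55.
Round up.

n = 74 pairs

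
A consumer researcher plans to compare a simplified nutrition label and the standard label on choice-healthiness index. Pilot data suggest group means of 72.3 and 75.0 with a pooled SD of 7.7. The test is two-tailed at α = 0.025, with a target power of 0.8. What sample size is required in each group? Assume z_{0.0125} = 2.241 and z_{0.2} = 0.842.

n = 155 per group

Cohen's d = |M₁ − M₂| / SD_pooled = |72.3 − 75.0| / 7.7 = 2.7 / 7.7 = 0.351.
For two independent groups with equal n: n = 2·((z_{α/2} + z_β) / d)².
z_{α/2} + z_β = 2.241 + 0.842 = 3.083.
n = 2 × (3.083 / 0.351)² = 2 × 8.783² = 2 × 77.15 = 154.3.
Round up to the next whole participant.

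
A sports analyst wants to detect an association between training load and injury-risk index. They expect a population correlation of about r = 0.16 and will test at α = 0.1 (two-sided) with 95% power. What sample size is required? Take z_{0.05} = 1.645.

n = 419

Fisher's z: C = ½·ln((1+r)/(1−r)) = ½·ln(1.3810) = 0.1614.
n = ((z_{α/2} + z_β)/C)² + 3.
(1.645 + 1.645) / 0.1614 = 3.290 / 0.1614 = 20.384.
n = 20.384² + 3 = 415.51 + 3 = 418.5.
Round up.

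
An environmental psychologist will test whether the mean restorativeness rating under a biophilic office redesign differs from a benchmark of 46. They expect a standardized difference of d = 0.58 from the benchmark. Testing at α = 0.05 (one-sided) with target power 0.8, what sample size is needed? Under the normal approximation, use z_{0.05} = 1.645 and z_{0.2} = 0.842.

For a one-sample test: n = ((z_{α} + z_β) / d)².
z_{α} + z_β = 1.645 + 0.842 = 2.487.
n = (2.487 / 0.58)² = 4.288² = 18.39.
Round up.

n = 19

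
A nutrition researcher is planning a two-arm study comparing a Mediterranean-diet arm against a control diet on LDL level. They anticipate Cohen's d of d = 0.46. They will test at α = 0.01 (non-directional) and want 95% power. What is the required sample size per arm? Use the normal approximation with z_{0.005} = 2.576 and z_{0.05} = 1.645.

For two independent groups with equal n: n = 2·((z_{α/2} + z_β) / d)².
z_{α/2} + z_β = 2.576 + 1.645 = 4.221.
n = 2 × (4.221 / 0.46)² = 2 × 9.176² = 2 × 84.20 = 168.4.
Round up to the next whole participant.

n = 169 per group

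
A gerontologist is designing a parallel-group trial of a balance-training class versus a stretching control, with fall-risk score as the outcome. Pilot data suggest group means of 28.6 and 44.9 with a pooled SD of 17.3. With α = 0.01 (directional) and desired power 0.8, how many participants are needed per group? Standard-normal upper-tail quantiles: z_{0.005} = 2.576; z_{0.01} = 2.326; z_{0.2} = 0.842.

n = 23 per group

Cohen's d = |M₁ − M₂| / SD_pooled = |28.6 − 44.9| / 17.3 = 16.3 / 17.3 = 0.942.
For two independent groups with equal n: n = 2·((z_{α} + z_β) / d)².
z_{α} + z_β = 2.326 + 0.842 = 3.168.
n = 2 × (3.168 / 0.942)² = 2 × 3.363² = 2 × 11.31 = 22.6.
Round up to the next whole participant.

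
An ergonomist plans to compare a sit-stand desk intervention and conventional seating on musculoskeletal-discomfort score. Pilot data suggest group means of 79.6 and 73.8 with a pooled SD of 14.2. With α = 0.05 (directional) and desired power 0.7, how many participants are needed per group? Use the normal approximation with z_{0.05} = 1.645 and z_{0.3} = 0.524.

n = 57 per group

Cohen's d = |M₁ − M₂| / SD_pooled = |79.6 − 73.8| / 14.2 = 5.8 / 14.2 = 0.408.
For two independent groups with equal n: n = 2·((z_{α} + z_β) / d)².
z_{α} + z_β = 1.645 + 0.524 = 2.169.
n = 2 × (2.169 / 0.408)² = 2 × 5.316² = 2 × 28.26 = 56.5.
Round up to the next whole participant.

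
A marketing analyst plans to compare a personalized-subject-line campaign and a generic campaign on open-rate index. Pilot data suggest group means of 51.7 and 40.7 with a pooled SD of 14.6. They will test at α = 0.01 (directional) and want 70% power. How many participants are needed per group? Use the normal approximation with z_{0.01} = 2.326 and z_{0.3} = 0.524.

Cohen's d = |M₁ − M₂| / SD_pooled = |51.7 − 40.7| / 14.6 = 11.0 / 14.6 = 0.753.
For two independent groups with equal n: n = 2·((z_{α} + z_β) / d)².
z_{α} + z_β = 2.326 + 0.524 = 2.850.
n = 2 × (2.850 / 0.753)² = 2 × 3.785² = 2 × 14.33 = 28.7.
Round up to the next whole participant.

n = 29 per group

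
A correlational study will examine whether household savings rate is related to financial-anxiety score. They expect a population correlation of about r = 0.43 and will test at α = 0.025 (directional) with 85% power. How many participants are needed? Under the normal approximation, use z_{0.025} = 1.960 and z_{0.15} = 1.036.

Fisher's z: C = ½·ln((1+r)/(1−r)) = ½·ln(2.5088) = 0.4599.
n = ((z_{α} + z_β)/C)² + 3.
(1.960 + 1.036) / 0.4599 = 2.996 / 0.4599 = 6.514.
n = 6.514² + 3 = 42.44 + 3 = 45.4.
Round up.

n = 46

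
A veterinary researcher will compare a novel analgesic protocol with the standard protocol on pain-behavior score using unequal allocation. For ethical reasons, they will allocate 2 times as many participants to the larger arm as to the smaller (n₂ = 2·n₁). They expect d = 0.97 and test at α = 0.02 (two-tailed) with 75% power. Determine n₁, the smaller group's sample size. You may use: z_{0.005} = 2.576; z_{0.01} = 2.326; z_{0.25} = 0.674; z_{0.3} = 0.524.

With allocation ratio k = n₂/n₁ = 2, Var(x̄₁−x̄₂) = σ²(1/n₁ + 1/(k·n₁)) = σ²·(k+1)/(k·n₁).
So n₁ = (1 + 1/k)·((z_{α/2} + z_β)/d)² = 1.500 × (3.000/0.97)².
n₁ = 1.500 × 9.57 = 14.3.
Round up: n₁ = 15, giving n₂ = 2 × 15 = 30.

n₁ = 15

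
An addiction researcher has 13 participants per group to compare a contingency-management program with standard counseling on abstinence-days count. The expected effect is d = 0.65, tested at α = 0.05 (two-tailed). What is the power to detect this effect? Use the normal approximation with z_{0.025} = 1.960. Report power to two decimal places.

For two equal groups, power = Φ(d·√(n/2) − z_{α/2}).
d·√(n/2) = 0.65 × √(13/2) = 0.65 × 2.550 = 1.657.
z_β = 1.657 − 1.960 = -0.303.
Power = Φ(-0.303) = 0.381.

power ≈ 0.38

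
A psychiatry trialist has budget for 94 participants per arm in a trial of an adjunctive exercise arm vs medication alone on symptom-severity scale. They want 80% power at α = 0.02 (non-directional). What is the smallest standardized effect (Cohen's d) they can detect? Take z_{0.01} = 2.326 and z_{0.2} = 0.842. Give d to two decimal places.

For two independent groups of n = 94 each: d_min = (z_{α/2} + z_β)·√(2/n).
z-sum = 2.326 + 0.842 = 3.168.
d_min = 3.168 × √(2/94) = 3.168 × 0.1459 = 0.462.

d_min ≈ 0.46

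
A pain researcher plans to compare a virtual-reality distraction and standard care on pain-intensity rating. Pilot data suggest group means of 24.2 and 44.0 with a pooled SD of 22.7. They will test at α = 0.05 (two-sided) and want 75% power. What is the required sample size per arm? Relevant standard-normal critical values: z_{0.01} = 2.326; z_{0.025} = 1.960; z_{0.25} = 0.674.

Cohen's d = |M₁ − M₂| / SD_pooled = |24.2 − 44.0| / 22.7 = 19.8 / 22.7 = 0.872.
For two independent groups with equal n: n = 2·((z_{α/2} + z_β) / d)².
z_{α/2} + z_β = 1.960 + 0.674 = 2.634.
n = 2 × (2.634 / 0.872)² = 2 × 3.021² = 2 × 9.12 = 18.2.
Round up to the next whole participant.

n = 19 per group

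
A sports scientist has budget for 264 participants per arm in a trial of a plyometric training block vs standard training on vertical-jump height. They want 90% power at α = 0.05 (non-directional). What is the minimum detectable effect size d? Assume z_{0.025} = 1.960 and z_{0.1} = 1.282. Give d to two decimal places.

For two independent groups of n = 264 each: d_min = (z_{α/2} + z_β)·√(2/n).
z-sum = 1.960 + 1.282 = 3.242.
d_min = 3.242 × √(2/264) = 3.242 × 0.0870 = 0.282.

d_min ≈ 0.28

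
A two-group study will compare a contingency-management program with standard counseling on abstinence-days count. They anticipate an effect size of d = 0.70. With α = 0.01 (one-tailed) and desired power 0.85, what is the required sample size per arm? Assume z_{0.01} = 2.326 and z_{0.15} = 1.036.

n = 47 per group

For two independent groups with equal n: n = 2·((z_{α} + z_β) / d)².
z_{α} + z_β = 2.326 + 1.036 = 3.362.
n = 2 × (3.362 / 0.70)² = 2 × 4.803² = 2 × 23.07 = 46.1.
Round up to the next whole participant.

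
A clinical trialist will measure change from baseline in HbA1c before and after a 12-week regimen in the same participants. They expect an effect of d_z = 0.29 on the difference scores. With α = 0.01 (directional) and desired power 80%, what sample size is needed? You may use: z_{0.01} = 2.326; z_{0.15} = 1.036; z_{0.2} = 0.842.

For a paired (one-sample on differences) test: n = ((z_{α} + z_β) / d)².
z_{α} + z_β = 2.326 + 0.842 = 3.168.
n = (3.168 / 0.29)² = 10.924² = 119.34.
Round up.

n = 120 pairs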